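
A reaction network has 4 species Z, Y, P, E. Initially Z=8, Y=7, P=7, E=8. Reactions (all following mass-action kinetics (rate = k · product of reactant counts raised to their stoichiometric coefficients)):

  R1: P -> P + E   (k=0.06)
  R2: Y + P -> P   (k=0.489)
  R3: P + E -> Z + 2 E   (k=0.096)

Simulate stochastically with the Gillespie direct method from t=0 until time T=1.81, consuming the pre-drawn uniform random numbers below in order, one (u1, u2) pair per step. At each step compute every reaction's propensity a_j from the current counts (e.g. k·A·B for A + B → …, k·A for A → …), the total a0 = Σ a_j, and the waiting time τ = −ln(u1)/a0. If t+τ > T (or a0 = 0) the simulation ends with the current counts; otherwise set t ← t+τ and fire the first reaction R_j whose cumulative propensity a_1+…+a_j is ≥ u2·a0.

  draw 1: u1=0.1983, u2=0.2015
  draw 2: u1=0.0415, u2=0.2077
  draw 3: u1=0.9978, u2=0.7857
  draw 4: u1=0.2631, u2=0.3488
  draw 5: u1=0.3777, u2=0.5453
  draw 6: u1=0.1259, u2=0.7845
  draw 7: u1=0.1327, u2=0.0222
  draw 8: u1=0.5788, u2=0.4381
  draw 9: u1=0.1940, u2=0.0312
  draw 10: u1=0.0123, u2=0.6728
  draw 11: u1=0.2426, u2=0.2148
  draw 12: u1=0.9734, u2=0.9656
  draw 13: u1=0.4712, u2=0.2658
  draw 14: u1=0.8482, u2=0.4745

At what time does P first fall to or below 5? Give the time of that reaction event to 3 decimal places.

t=0.000: Z=8 Y=7 P=7 E=8
Draw 1: a1=0.420, a2=23.961, a3=5.376, a0=29.757; τ=−ln(0.1983)/29.757=0.054 → t=0.054; u2·a0=0.2015·29.757=5.996; a1=0.420 < 5.996 ≤ a1+a2=24.381 → R2 fires; Z=8 Y=6 P=7 E=8
Draw 2: a1=0.420, a2=20.538, a3=5.376, a0=26.334; τ=−ln(0.0415)/26.334=0.121 → t=0.175; u2·a0=0.2077·26.334=5.470; a1=0.420 < 5.470 ≤ a1+a2=20.958 → R2 fires; Z=8 Y=5 P=7 E=8
Draw 3: a1=0.420, a2=17.115, a3=5.376, a0=22.911; τ=−ln(0.9978)/22.911=0.000 → t=0.175; u2·a0=0.7857·22.911=18.001; a1+a2=17.535 < 18.001 ≤ a1+…+a3=22.911 → R3 fires; Z=9 Y=5 P=6 E=9
Draw 4: a1=0.360, a2=14.670, a3=5.184, a0=20.214; τ=−ln(0.2631)/20.214=0.066 → t=0.241; u2·a0=0.3488·20.214=7.051; a1=0.360 < 7.051 ≤ a1+a2=15.030 → R2 fires; Z=9 Y=4 P=6 E=9
Draw 5: a1=0.360, a2=11.736, a3=5.184, a0=17.280; τ=−ln(0.3777)/17.280=0.056 → t=0.298; u2·a0=0.5453·17.280=9.423; a1=0.360 < 9.423 ≤ a1+a2=12.096 → R2 fires; Z=9 Y=3 P=6 E=9
Draw 6: a1=0.360, a2=8.802, a3=5.184, a0=14.346; τ=−ln(0.1259)/14.346=0.144 → t=0.442; u2·a0=0.7845·14.346=11.254; a1+a2=9.162 < 11.254 ≤ a1+…+a3=14.346 → R3 fires; Z=10 Y=3 P=5 E=10
Draw 7: a1=0.300, a2=7.335, a3=4.800, a0=12.435; τ=−ln(0.1327)/12.435=0.162 → t=0.605; u2·a0=0.0222·12.435=0.276 ≤ a1=0.300 → R1 fires; Z=10 Y=3 P=5 E=11
Draw 8: a1=0.300, a2=7.335, a3=5.280, a0=12.915; τ=−ln(0.5788)/12.915=0.042 → t=0.647; u2·a0=0.4381·12.915=5.658; a1=0.300 < 5.658 ≤ a1+a2=7.635 → R2 fires; Z=10 Y=2 P=5 E=11
Draw 9: a1=0.300, a2=4.890, a3=5.280, a0=10.470; τ=−ln(0.1940)/10.470=0.157 → t=0.804; u2·a0=0.0312·10.470=0.327; a1=0.300 < 0.327 ≤ a1+a2=5.190 → R2 fires; Z=10 Y=1 P=5 E=11
Draw 10: a1=0.300, a2=2.445, a3=5.280, a0=8.025; τ=−ln(0.0123)/8.025=0.548 → t=1.352; u2·a0=0.6728·8.025=5.399; a1+a2=2.745 < 5.399 ≤ a1+…+a3=8.025 → R3 fires; Z=11 Y=1 P=4 E=12
Draw 11: a1=0.240, a2=1.956, a3=4.608, a0=6.804; τ=−ln(0.2426)/6.804=0.208 → t=1.560; u2·a0=0.2148·6.804=1.461; a1=0.240 < 1.461 ≤ a1+a2=2.196 → R2 fires; Z=11 Y=0 P=4 E=12
Draw 12: a1=0.240, a2=0.000, a3=4.608, a0=4.848; τ=−ln(0.9734)/4.848=0.006 → t=1.565; u2·a0=0.9656·4.848=4.681; a1+a2=0.240 < 4.681 ≤ a1+…+a3=4.848 → R3 fires; Z=12 Y=0 P=3 E=13
Draw 13: a1=0.180, a2=0.000, a3=3.744, a0=3.924; τ=−ln(0.4712)/3.924=0.192 → t=1.757; u2·a0=0.2658·3.924=1.043; a1+a2=0.180 < 1.043 ≤ a1+…+a3=3.924 → R3 fires; Z=13 Y=0 P=2 E=14
Draw 14: a1=0.120, a2=0.000, a3=2.688, a0=2.808; τ=−ln(0.8482)/2.808=0.059 → t=1.816 > T=1.81: stop.
P first becomes ≤ 5 when it reaches 5 at the event at t=0.442.

Threshold first reached at t = 0.442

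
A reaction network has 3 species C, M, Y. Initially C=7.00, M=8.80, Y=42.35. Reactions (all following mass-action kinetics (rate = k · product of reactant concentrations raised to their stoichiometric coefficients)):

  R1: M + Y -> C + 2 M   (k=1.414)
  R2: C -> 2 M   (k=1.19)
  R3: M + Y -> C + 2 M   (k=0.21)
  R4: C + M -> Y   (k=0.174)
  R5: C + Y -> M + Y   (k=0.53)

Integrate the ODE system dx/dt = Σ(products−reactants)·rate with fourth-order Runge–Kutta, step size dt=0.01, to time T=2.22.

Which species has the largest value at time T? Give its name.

Dominant species at T: M

RK4 with dt=0.01: 222 steps to T=2.22. Trajectory (selected grid times):
t=0.00: C=7.00 M=8.80 Y=42.35
t=0.25: C=20.96 M=82.70 Y=2.28
t=0.49: C=13.18 M=96.95 Y=1.43
t=0.74: C=8.77 M=105.53 Y=0.95
t=0.99: C=6.10 M=110.96 Y=0.66
t=1.23: C=4.42 M=114.49 Y=0.48
t=1.48: C=3.22 M=117.07 Y=0.35
t=1.73: C=2.37 M=118.92 Y=0.26
t=1.97: C=1.79 M=120.22 Y=0.19
t=2.22: C=1.34 M=121.23 Y=0.14
At T=2.22: C=1.34 M=121.23 Y=0.14; the largest is M.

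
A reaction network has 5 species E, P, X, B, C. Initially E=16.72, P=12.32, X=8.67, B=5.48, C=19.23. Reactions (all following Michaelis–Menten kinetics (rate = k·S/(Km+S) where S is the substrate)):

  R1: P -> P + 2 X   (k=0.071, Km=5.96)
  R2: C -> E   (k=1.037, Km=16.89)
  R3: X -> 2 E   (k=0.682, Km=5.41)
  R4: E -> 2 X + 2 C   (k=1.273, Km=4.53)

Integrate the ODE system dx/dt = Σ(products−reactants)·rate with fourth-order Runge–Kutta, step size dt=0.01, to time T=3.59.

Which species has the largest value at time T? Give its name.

Dominant species at T: C

RK4 with dt=0.01: 359 steps to T=3.59. Trajectory (selected grid times):
t=0.00: E=16.72 P=12.32 X=8.67 B=5.48 C=19.23
t=0.40: E=16.88 P=12.32 X=9.34 B=5.48 C=19.81
t=0.80: E=17.06 P=12.32 X=10.01 B=5.48 C=20.39
t=1.20: E=17.24 P=12.32 X=10.67 B=5.48 C=20.97
t=1.60: E=17.43 P=12.32 X=11.33 B=5.48 C=21.54
t=1.99: E=17.63 P=12.32 X=11.98 B=5.48 C=22.10
t=2.39: E=17.84 P=12.32 X=12.64 B=5.48 C=22.68
t=2.79: E=18.06 P=12.32 X=13.30 B=5.48 C=23.25
t=3.19: E=18.28 P=12.32 X=13.96 B=5.48 C=23.83
t=3.59: E=18.51 P=12.32 X=14.61 B=5.48 C=24.40
At T=3.59: E=18.51 P=12.32 X=14.61 B=5.48 C=24.40; the largest is C.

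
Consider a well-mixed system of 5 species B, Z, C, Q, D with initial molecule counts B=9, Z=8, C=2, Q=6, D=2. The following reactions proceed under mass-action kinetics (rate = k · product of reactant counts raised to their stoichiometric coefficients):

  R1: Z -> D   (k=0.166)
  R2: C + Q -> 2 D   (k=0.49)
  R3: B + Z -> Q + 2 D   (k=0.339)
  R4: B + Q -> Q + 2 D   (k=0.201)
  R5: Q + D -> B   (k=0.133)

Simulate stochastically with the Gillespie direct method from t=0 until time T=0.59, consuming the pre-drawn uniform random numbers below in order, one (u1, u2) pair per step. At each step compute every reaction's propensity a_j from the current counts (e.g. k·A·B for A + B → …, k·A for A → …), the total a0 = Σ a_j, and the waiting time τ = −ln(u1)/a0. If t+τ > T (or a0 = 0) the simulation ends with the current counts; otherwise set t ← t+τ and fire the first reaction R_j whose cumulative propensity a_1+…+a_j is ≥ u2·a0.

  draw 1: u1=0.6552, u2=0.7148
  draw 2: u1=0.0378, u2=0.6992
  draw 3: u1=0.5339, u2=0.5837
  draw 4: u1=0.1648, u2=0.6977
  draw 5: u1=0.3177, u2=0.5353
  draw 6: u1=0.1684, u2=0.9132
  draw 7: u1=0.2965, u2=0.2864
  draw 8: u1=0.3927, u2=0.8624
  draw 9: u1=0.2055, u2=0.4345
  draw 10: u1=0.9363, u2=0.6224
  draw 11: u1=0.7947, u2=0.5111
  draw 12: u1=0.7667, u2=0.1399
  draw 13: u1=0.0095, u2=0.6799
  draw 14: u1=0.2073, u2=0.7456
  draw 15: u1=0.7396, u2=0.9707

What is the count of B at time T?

B at T = 6

t=0.000: B=9 Z=8 C=2 Q=6 D=2
Draw 1: a1=1.328, a2=5.880, a3=24.408, a4=10.854, a5=1.596, a0=44.066; τ=−ln(0.6552)/44.066=0.010 → t=0.010; u2·a0=0.7148·44.066=31.498; a1+a2=7.208 < 31.498 ≤ a1+…+a3=31.616 → R3 fires; B=8 Z=7 C=2 Q=7 D=4
Draw 2: a1=1.162, a2=6.860, a3=18.984, a4=11.256, a5=3.724, a0=41.986; τ=−ln(0.0378)/41.986=0.078 → t=0.088; u2·a0=0.6992·41.986=29.357; a1+…+a3=27.006 < 29.357 ≤ a1+…+a4=38.262 → R4 fires; B=7 Z=7 C=2 Q=7 D=6
Draw 3: a1=1.162, a2=6.860, a3=16.611, a4=9.849, a5=5.586, a0=40.068; τ=−ln(0.5339)/40.068=0.016 → t=0.103; u2·a0=0.5837·40.068=23.388; a1+a2=8.022 < 23.388 ≤ a1+…+a3=24.633 → R3 fires; B=6 Z=6 C=2 Q=8 D=8
Draw 4: a1=0.996, a2=7.840, a3=12.204, a4=9.648, a5=8.512, a0=39.200; τ=−ln(0.1648)/39.200=0.046 → t=0.149; u2·a0=0.6977·39.200=27.350; a1+…+a3=21.040 < 27.350 ≤ a1+…+a4=30.688 → R4 fires; B=5 Z=6 C=2 Q=8 D=10
Draw 5: a1=0.996, a2=7.840, a3=10.170, a4=8.040, a5=10.640, a0=37.686; τ=−ln(0.3177)/37.686=0.030 → t=0.180; u2·a0=0.5353·37.686=20.173; a1+…+a3=19.006 < 20.173 ≤ a1+…+a4=27.046 → R4 fires; B=4 Z=6 C=2 Q=8 D=12
Draw 6: a1=0.996, a2=7.840, a3=8.136, a4=6.432, a5=12.768, a0=36.172; τ=−ln(0.1684)/36.172=0.049 → t=0.229; u2·a0=0.9132·36.172=33.032; a1+…+a4=23.404 < 33.032 ≤ a1+…+a5=36.172 → R5 fires; B=5 Z=6 C=2 Q=7 D=11
Draw 7: a1=0.996, a2=6.860, a3=10.170, a4=7.035, a5=10.241, a0=35.302; τ=−ln(0.2965)/35.302=0.034 → t=0.263; u2·a0=0.2864·35.302=10.110; a1+a2=7.856 < 10.110 ≤ a1+…+a3=18.026 → R3 fires; B=4 Z=5 C=2 Q=8 D=13
Draw 8: a1=0.830, a2=7.840, a3=6.780, a4=6.432, a5=13.832, a0=35.714; τ=−ln(0.3927)/35.714=0.026 → t=0.290; u2·a0=0.8624·35.714=30.800; a1+…+a4=21.882 < 30.800 ≤ a1+…+a5=35.714 → R5 fires; B=5 Z=5 C=2 Q=7 D=12
Draw 9: a1=0.830, a2=6.860, a3=8.475, a4=7.035, a5=11.172, a0=34.372; τ=−ln(0.2055)/34.372=0.046 → t=0.336; u2·a0=0.4345·34.372=14.935; a1+a2=7.690 < 14.935 ≤ a1+…+a3=16.165 → R3 fires; B=4 Z=4 C=2 Q=8 D=14
Draw 10: a1=0.664, a2=7.840, a3=5.424, a4=6.432, a5=14.896, a0=35.256; τ=−ln(0.9363)/35.256=0.002 → t=0.337; u2·a0=0.6224·35.256=21.943; a1+…+a4=20.360 < 21.943 ≤ a1+…+a5=35.256 → R5 fires; B=5 Z=4 C=2 Q=7 D=13
Draw 11: a1=0.664, a2=6.860, a3=6.780, a4=7.035, a5=12.103, a0=33.442; τ=−ln(0.7947)/33.442=0.007 → t=0.344; u2·a0=0.5111·33.442=17.092; a1+…+a3=14.304 < 17.092 ≤ a1+…+a4=21.339 → R4 fires; B=4 Z=4 C=2 Q=7 D=15
Draw 12: a1=0.664, a2=6.860, a3=5.424, a4=5.628, a5=13.965, a0=32.541; τ=−ln(0.7667)/32.541=0.008 → t=0.352; u2·a0=0.1399·32.541=4.552; a1=0.664 < 4.552 ≤ a1+a2=7.524 → R2 fires; B=4 Z=4 C=1 Q=6 D=17
Draw 13: a1=0.664, a2=2.940, a3=5.424, a4=4.824, a5=13.566, a0=27.418; τ=−ln(0.0095)/27.418=0.170 → t=0.522; u2·a0=0.6799·27.418=18.641; a1+…+a4=13.852 < 18.641 ≤ a1+…+a5=27.418 → R5 fires; B=5 Z=4 C=1 Q=5 D=16
Draw 14: a1=0.664, a2=2.450, a3=6.780, a4=5.025, a5=10.640, a0=25.559; τ=−ln(0.2073)/25.559=0.062 → t=0.584; u2·a0=0.7456·25.559=19.057; a1+…+a4=14.919 < 19.057 ≤ a1+…+a5=25.559 → R5 fires; B=6 Z=4 C=1 Q=4 D=15
Draw 15: a1=0.664, a2=1.960, a3=8.136, a4=4.824, a5=7.980, a0=23.564; τ=−ln(0.7396)/23.564=0.013 → t=0.597 > T=0.59: stop.
Read off B at T=0.59: 6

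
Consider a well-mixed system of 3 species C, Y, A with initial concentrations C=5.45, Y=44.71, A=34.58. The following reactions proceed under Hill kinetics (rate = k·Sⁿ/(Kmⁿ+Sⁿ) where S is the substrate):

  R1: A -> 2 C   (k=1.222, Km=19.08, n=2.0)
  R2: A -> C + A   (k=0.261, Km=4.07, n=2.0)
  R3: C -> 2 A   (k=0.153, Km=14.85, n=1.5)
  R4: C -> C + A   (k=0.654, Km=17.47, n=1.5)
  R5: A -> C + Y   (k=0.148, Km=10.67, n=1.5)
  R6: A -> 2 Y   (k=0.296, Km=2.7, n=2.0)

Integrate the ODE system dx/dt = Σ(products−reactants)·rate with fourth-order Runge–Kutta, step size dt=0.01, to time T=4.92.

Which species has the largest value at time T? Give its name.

RK4 with dt=0.01: 492 steps to T=4.92. Trajectory (selected grid times):
t=0.00: C=5.45 Y=44.71 A=34.58
t=0.55: C=6.67 Y=45.10 A=33.93
t=1.09: C=7.85 Y=45.49 A=33.32
t=1.64: C=9.05 Y=45.88 A=32.73
t=2.19: C=10.23 Y=46.27 A=32.16
t=2.73: C=11.37 Y=46.66 A=31.63
t=3.28: C=12.53 Y=47.05 A=31.11
t=3.83: C=13.67 Y=47.44 A=30.61
t=4.37: C=14.78 Y=47.82 A=30.14
t=4.92: C=15.90 Y=48.21 A=29.69
At T=4.92: C=15.90 Y=48.21 A=29.69; the largest is Y.

Dominant species at T: Y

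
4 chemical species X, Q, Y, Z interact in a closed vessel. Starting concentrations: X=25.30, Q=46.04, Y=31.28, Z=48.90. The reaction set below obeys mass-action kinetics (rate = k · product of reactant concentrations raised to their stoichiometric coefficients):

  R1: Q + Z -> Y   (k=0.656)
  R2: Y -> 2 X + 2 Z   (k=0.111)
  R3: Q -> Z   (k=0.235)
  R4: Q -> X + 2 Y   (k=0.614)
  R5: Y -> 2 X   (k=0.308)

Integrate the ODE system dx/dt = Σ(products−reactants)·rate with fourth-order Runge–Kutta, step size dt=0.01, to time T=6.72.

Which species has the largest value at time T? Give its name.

Dominant species at T: X

RK4 with dt=0.01: 672 steps to T=6.72. Trajectory (selected grid times):
t=0.00: X=25.30 Q=46.04 Y=31.28 Z=48.90
t=0.75: X=67.46 Q=0.02 Y=58.20 Z=16.70
t=1.49: X=98.50 Q=0.00 Y=42.70 Z=24.90
t=2.24: X=121.52 Q=0.00 Y=31.18 Z=31.01
t=2.99: X=138.34 Q=0.00 Y=22.77 Z=35.46
t=3.73: X=150.49 Q=0.00 Y=16.70 Z=38.68
t=4.48: X=159.49 Q=0.00 Y=12.20 Z=41.06
t=5.23: X=166.07 Q=0.00 Y=8.91 Z=42.81
t=5.97: X=170.82 Q=0.00 Y=6.53 Z=44.07
t=6.72: X=174.35 Q=0.00 Y=4.77 Z=45.00
At T=6.72: X=174.35 Q=0.00 Y=4.77 Z=45.00; the largest is X.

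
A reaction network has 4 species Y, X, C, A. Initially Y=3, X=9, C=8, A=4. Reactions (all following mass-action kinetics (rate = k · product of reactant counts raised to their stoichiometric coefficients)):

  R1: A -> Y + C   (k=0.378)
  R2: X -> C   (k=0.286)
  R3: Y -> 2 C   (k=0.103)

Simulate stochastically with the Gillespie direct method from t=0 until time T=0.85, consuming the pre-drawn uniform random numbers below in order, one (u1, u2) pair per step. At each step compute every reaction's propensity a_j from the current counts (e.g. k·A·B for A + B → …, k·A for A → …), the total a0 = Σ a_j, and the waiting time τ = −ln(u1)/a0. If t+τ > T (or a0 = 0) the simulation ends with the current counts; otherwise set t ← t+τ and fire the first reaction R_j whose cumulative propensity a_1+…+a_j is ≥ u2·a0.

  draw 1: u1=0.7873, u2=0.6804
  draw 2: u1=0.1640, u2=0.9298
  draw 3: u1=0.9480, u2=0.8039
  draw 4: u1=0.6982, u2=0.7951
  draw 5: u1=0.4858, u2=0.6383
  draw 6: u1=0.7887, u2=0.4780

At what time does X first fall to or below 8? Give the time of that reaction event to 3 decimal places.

t=0.000: Y=3 X=9 C=8 A=4
Draw 1: a1=1.512, a2=2.574, a3=0.309, a0=4.395; τ=−ln(0.7873)/4.395=0.054 → t=0.054; u2·a0=0.6804·4.395=2.990; a1=1.512 < 2.990 ≤ a1+a2=4.086 → R2 fires; Y=3 X=8 C=9 A=4
Draw 2: a1=1.512, a2=2.288, a3=0.309, a0=4.109; τ=−ln(0.1640)/4.109=0.440 → t=0.494; u2·a0=0.9298·4.109=3.821; a1+a2=3.800 < 3.821 ≤ a1+…+a3=4.109 → R3 fires; Y=2 X=8 C=11 A=4
Draw 3: a1=1.512, a2=2.288, a3=0.206, a0=4.006; τ=−ln(0.9480)/4.006=0.013 → t=0.508; u2·a0=0.8039·4.006=3.220; a1=1.512 < 3.220 ≤ a1+a2=3.800 → R2 fires; Y=2 X=7 C=12 A=4
Draw 4: a1=1.512, a2=2.002, a3=0.206, a0=3.720; τ=−ln(0.6982)/3.720=0.097 → t=0.604; u2·a0=0.7951·3.720=2.958; a1=1.512 < 2.958 ≤ a1+a2=3.514 → R2 fires; Y=2 X=6 C=13 A=4
Draw 5: a1=1.512, a2=1.716, a3=0.206, a0=3.434; τ=−ln(0.4858)/3.434=0.210 → t=0.815; u2·a0=0.6383·3.434=2.192; a1=1.512 < 2.192 ≤ a1+a2=3.228 → R2 fires; Y=2 X=5 C=14 A=4
Draw 6: a1=1.512, a2=1.430, a3=0.206, a0=3.148; τ=−ln(0.7887)/3.148=0.075 → t=0.890 > T=0.85: stop.
X first becomes ≤ 8 when it reaches 8 at the event at t=0.054.

Threshold first reached at t = 0.054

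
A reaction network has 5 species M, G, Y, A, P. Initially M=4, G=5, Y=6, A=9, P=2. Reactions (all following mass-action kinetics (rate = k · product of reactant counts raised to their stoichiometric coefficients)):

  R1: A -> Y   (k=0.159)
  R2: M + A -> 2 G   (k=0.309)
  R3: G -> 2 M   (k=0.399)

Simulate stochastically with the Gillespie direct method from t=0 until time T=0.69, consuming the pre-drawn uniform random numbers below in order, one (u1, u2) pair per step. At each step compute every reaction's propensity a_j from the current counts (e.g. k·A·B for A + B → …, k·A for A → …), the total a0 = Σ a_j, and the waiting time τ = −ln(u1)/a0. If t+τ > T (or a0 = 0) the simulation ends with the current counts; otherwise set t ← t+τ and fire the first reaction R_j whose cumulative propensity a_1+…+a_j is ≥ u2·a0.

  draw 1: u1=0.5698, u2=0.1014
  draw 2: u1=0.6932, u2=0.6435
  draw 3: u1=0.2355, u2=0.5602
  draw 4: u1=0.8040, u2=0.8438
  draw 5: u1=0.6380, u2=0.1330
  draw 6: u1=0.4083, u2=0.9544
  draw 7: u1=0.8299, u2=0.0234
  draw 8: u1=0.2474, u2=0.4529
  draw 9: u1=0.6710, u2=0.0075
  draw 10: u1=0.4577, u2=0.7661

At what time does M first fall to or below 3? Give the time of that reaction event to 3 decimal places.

Threshold first reached at t = 0.039

t=0.000: M=4 G=5 Y=6 A=9 P=2
Draw 1: a1=1.431, a2=11.124, a3=1.995, a0=14.550; τ=−ln(0.5698)/14.550=0.039 → t=0.039; u2·a0=0.1014·14.550=1.475; a1=1.431 < 1.475 ≤ a1+a2=12.555 → R2 fires; M=3 G=7 Y=6 A=8 P=2
Draw 2: a1=1.272, a2=7.416, a3=2.793, a0=11.481; τ=−ln(0.6932)/11.481=0.032 → t=0.071; u2·a0=0.6435·11.481=7.388; a1=1.272 < 7.388 ≤ a1+a2=8.688 → R2 fires; M=2 G=9 Y=6 A=7 P=2
Draw 3: a1=1.113, a2=4.326, a3=3.591, a0=9.030; τ=−ln(0.2355)/9.030=0.160 → t=0.231; u2·a0=0.5602·9.030=5.059; a1=1.113 < 5.059 ≤ a1+a2=5.439 → R2 fires; M=1 G=11 Y=6 A=6 P=2
Draw 4: a1=0.954, a2=1.854, a3=4.389, a0=7.197; τ=−ln(0.8040)/7.197=0.030 → t=0.261; u2·a0=0.8438·7.197=6.073; a1+a2=2.808 < 6.073 ≤ a1+…+a3=7.197 → R3 fires; M=3 G=10 Y=6 A=6 P=2
Draw 5: a1=0.954, a2=5.562, a3=3.990, a0=10.506; τ=−ln(0.6380)/10.506=0.043 → t=0.304; u2·a0=0.1330·10.506=1.397; a1=0.954 < 1.397 ≤ a1+a2=6.516 → R2 fires; M=2 G=12 Y=6 A=5 P=2
Draw 6: a1=0.795, a2=3.090, a3=4.788, a0=8.673; τ=−ln(0.4083)/8.673=0.103 → t=0.407; u2·a0=0.9544·8.673=8.278; a1+a2=3.885 < 8.278 ≤ a1+…+a3=8.673 → R3 fires; M=4 G=11 Y=6 A=5 P=2
Draw 7: a1=0.795, a2=6.180, a3=4.389, a0=11.364; τ=−ln(0.8299)/11.364=0.016 → t=0.423; u2·a0=0.0234·11.364=0.266 ≤ a1=0.795 → R1 fires; M=4 G=11 Y=7 A=4 P=2
Draw 8: a1=0.636, a2=4.944, a3=4.389, a0=9.969; τ=−ln(0.2474)/9.969=0.140 → t=0.564; u2·a0=0.4529·9.969=4.515; a1=0.636 < 4.515 ≤ a1+a2=5.580 → R2 fires; M=3 G=13 Y=7 A=3 P=2
Draw 9: a1=0.477, a2=2.781, a3=5.187, a0=8.445; τ=−ln(0.6710)/8.445=0.047 → t=0.611; u2·a0=0.0075·8.445=0.063 ≤ a1=0.477 → R1 fires; M=3 G=13 Y=8 A=2 P=2
Draw 10: a1=0.318, a2=1.854, a3=5.187, a0=7.359; τ=−ln(0.4577)/7.359=0.106 → t=0.717 > T=0.69: stop.
M first becomes ≤ 3 when it reaches 3 at the event at t=0.039.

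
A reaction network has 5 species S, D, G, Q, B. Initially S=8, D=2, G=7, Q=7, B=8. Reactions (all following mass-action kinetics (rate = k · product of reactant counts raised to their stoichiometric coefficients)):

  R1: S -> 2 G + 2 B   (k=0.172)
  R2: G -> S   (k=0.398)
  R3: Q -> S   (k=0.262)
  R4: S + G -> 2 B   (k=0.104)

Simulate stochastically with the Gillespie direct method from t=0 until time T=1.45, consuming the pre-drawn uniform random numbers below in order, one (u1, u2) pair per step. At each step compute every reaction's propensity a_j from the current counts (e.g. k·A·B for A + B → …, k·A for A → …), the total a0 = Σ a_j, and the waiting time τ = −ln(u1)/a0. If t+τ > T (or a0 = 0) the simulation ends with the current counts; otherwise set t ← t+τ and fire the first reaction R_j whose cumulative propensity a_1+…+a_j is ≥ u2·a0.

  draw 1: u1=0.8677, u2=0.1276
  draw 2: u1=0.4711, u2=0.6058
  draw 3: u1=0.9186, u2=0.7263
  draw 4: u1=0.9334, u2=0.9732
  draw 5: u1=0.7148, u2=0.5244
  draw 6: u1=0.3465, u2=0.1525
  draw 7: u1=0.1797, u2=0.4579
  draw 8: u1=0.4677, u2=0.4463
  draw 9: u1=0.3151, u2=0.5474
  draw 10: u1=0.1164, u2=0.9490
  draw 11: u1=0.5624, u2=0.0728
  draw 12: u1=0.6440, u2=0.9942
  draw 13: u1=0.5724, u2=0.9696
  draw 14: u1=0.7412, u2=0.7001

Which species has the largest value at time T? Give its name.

t=0.000: S=8 D=2 G=7 Q=7 B=8
Draw 1: a1=1.376, a2=2.786, a3=1.834, a4=5.824, a0=11.820; τ=−ln(0.8677)/11.820=0.012 → t=0.012; u2·a0=0.1276·11.820=1.508; a1=1.376 < 1.508 ≤ a1+a2=4.162 → R2 fires; S=9 D=2 G=6 Q=7 B=8
Draw 2: a1=1.548, a2=2.388, a3=1.834, a4=5.616, a0=11.386; τ=−ln(0.4711)/11.386=0.066 → t=0.078; u2·a0=0.6058·11.386=6.898; a1+…+a3=5.770 < 6.898 ≤ a1+…+a4=11.386 → R4 fires; S=8 D=2 G=5 Q=7 B=10
Draw 3: a1=1.376, a2=1.990, a3=1.834, a4=4.160, a0=9.360; τ=−ln(0.9186)/9.360=0.009 → t=0.087; u2·a0=0.7263·9.360=6.798; a1+…+a3=5.200 < 6.798 ≤ a1+…+a4=9.360 → R4 fires; S=7 D=2 G=4 Q=7 B=12
Draw 4: a1=1.204, a2=1.592, a3=1.834, a4=2.912, a0=7.542; τ=−ln(0.9334)/7.542=0.009 → t=0.096; u2·a0=0.9732·7.542=7.340; a1+…+a3=4.630 < 7.340 ≤ a1+…+a4=7.542 → R4 fires; S=6 D=2 G=3 Q=7 B=14
Draw 5: a1=1.032, a2=1.194, a3=1.834, a4=1.872, a0=5.932; τ=−ln(0.7148)/5.932=0.057 → t=0.153; u2·a0=0.5244·5.932=3.111; a1+a2=2.226 < 3.111 ≤ a1+…+a3=4.060 → R3 fires; S=7 D=2 G=3 Q=6 B=14
Draw 6: a1=1.204, a2=1.194, a3=1.572, a4=2.184, a0=6.154; τ=−ln(0.3465)/6.154=0.172 → t=0.325; u2·a0=0.1525·6.154=0.938 ≤ a1=1.204 → R1 fires; S=6 D=2 G=5 Q=6 B=16
Draw 7: a1=1.032, a2=1.990, a3=1.572, a4=3.120, a0=7.714; τ=−ln(0.1797)/7.714=0.223 → t=0.548; u2·a0=0.4579·7.714=3.532; a1+a2=3.022 < 3.532 ≤ a1+…+a3=4.594 → R3 fires; S=7 D=2 G=5 Q=5 B=16
Draw 8: a1=1.204, a2=1.990, a3=1.310, a4=3.640, a0=8.144; τ=−ln(0.4677)/8.144=0.093 → t=0.641; u2·a0=0.4463·8.144=3.635; a1+a2=3.194 < 3.635 ≤ a1+…+a3=4.504 → R3 fires; S=8 D=2 G=5 Q=4 B=16
Draw 9: a1=1.376, a2=1.990, a3=1.048, a4=4.160, a0=8.574; τ=−ln(0.3151)/8.574=0.135 → t=0.776; u2·a0=0.5474·8.574=4.693; a1+…+a3=4.414 < 4.693 ≤ a1+…+a4=8.574 → R4 fires; S=7 D=2 G=4 Q=4 B=18
Draw 10: a1=1.204, a2=1.592, a3=1.048, a4=2.912, a0=6.756; τ=−ln(0.1164)/6.756=0.318 → t=1.094; u2·a0=0.9490·6.756=6.411; a1+…+a3=3.844 < 6.411 ≤ a1+…+a4=6.756 → R4 fires; S=6 D=2 G=3 Q=4 B=20
Draw 11: a1=1.032, a2=1.194, a3=1.048, a4=1.872, a0=5.146; τ=−ln(0.5624)/5.146=0.112 → t=1.206; u2·a0=0.0728·5.146=0.375 ≤ a1=1.032 → R1 fires; S=5 D=2 G=5 Q=4 B=22
Draw 12: a1=0.860, a2=1.990, a3=1.048, a4=2.600, a0=6.498; τ=−ln(0.6440)/6.498=0.068 → t=1.274; u2·a0=0.9942·6.498=6.460; a1+…+a3=3.898 < 6.460 ≤ a1+…+a4=6.498 → R4 fires; S=4 D=2 G=4 Q=4 B=24
Draw 13: a1=0.688, a2=1.592, a3=1.048, a4=1.664, a0=4.992; τ=−ln(0.5724)/4.992=0.112 → t=1.385; u2·a0=0.9696·4.992=4.840; a1+…+a3=3.328 < 4.840 ≤ a1+…+a4=4.992 → R4 fires; S=3 D=2 G=3 Q=4 B=26
Draw 14: a1=0.516, a2=1.194, a3=1.048, a4=0.936, a0=3.694; τ=−ln(0.7412)/3.694=0.081 → t=1.466 > T=1.45: stop.
At T=1.45: S=3 D=2 G=3 Q=4 B=26; the largest is B.

Dominant species at T: B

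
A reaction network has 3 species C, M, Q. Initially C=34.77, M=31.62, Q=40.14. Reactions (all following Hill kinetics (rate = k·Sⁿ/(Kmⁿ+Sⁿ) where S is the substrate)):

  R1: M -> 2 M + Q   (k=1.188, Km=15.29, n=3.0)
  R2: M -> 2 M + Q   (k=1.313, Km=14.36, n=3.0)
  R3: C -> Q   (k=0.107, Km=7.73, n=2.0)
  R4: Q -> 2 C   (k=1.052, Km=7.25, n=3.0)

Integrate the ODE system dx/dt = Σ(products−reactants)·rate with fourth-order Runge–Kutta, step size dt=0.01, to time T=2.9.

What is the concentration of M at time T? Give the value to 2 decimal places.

RK4 with dt=0.01: 290 steps to T=2.9. Trajectory (selected grid times):
t=0.00: C=34.77 M=31.62 Q=40.14
t=0.32: C=35.41 M=32.35 Q=40.57
t=0.64: C=36.04 M=33.08 Q=41.00
t=0.97: C=36.70 M=33.84 Q=41.44
t=1.29: C=37.34 M=34.58 Q=41.88
t=1.61: C=37.97 M=35.32 Q=42.32
t=1.93: C=38.61 M=36.07 Q=42.77
t=2.26: C=39.27 M=36.84 Q=43.23
t=2.58: C=39.91 M=37.60 Q=43.68
t=2.90: C=40.54 M=38.35 Q=44.13
Read off M at T=2.9: 38.35

M at T = 38.35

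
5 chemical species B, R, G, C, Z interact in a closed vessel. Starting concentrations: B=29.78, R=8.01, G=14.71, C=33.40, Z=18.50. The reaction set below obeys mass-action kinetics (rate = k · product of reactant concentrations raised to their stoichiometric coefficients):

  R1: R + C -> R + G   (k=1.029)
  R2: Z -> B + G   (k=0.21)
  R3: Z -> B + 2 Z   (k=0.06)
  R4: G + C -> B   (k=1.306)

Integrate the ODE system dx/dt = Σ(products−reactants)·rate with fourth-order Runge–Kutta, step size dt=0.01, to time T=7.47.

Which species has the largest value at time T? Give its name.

RK4 with dt=0.01: 747 steps to T=7.47. Trajectory (selected grid times):
t=0.00: B=29.78 R=8.01 G=14.71 C=33.40 Z=18.50
t=0.83: B=54.17 R=8.01 G=10.16 C=0.00 Z=16.33
t=1.66: B=57.61 R=8.01 G=12.84 C=0.00 Z=14.42
t=2.49: B=60.65 R=8.01 G=15.20 C=0.00 Z=12.73
t=3.32: B=63.33 R=8.01 G=17.29 C=0.00 Z=11.24
t=4.15: B=65.70 R=8.01 G=19.13 C=0.00 Z=9.93
t=4.98: B=67.79 R=8.01 G=20.76 C=0.00 Z=8.77
t=5.81: B=69.64 R=8.01 G=22.20 C=0.00 Z=7.74
t=6.64: B=71.27 R=8.01 G=23.46 C=0.00 Z=6.83
t=7.47: B=72.71 R=8.01 G=24.58 C=0.00 Z=6.03
At T=7.47: B=72.71 R=8.01 G=24.58 C=0.00 Z=6.03; the largest is B.

Dominant species at T: B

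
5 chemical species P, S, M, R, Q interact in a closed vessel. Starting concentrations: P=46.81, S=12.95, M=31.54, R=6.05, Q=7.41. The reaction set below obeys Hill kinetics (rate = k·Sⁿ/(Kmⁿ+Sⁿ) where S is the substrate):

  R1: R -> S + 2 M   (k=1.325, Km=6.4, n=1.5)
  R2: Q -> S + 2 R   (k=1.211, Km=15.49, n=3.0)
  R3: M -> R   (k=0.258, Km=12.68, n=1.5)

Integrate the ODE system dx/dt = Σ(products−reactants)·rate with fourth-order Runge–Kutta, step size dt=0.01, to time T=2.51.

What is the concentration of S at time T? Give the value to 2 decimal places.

RK4 with dt=0.01: 251 steps to T=2.51. Trajectory (selected grid times):
t=0.00: P=46.81 S=12.95 M=31.54 R=6.05 Q=7.41
t=0.28: P=46.81 S=13.16 M=31.84 R=6.00 Q=7.38
t=0.56: P=46.81 S=13.37 M=32.13 R=5.94 Q=7.34
t=0.84: P=46.81 S=13.58 M=32.42 R=5.89 Q=7.31
t=1.12: P=46.81 S=13.78 M=32.71 R=5.84 Q=7.28
t=1.39: P=46.81 S=13.98 M=32.99 R=5.79 Q=7.25
t=1.67: P=46.81 S=14.18 M=33.27 R=5.74 Q=7.22
t=1.95: P=46.81 S=14.38 M=33.55 R=5.69 Q=7.19
t=2.23: P=46.81 S=14.58 M=33.83 R=5.64 Q=7.16
t=2.51: P=46.81 S=14.78 M=34.11 R=5.60 Q=7.13
Read off S at T=2.51: 14.78

S at T = 14.78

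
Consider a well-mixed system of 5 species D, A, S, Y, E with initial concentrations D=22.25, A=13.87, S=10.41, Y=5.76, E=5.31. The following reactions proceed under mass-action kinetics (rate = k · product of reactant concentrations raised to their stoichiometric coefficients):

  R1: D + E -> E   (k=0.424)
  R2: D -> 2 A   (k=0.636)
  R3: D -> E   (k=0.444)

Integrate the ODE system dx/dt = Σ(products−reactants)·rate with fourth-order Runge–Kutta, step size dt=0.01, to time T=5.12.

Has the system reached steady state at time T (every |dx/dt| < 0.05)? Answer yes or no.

Steady state at T: yes

RK4 with dt=0.01: 512 steps to T=5.12. Trajectory (selected grid times):
t=0.00: D=22.25 A=13.87 S=10.41 Y=5.76 E=5.31
t=0.57: D=2.28 A=20.51 S=10.41 Y=5.76 E=7.63
t=1.14: D=0.19 A=21.12 S=10.41 Y=5.76 E=7.84
t=1.71: D=0.02 A=21.17 S=10.41 Y=5.76 E=7.86
t=2.28: D=0.00 A=21.18 S=10.41 Y=5.76 E=7.86
t=2.84: D=0.00 A=21.18 S=10.41 Y=5.76 E=7.86
t=3.41: D=0.00 A=21.18 S=10.41 Y=5.76 E=7.86
t=3.98: D=0.00 A=21.18 S=10.41 Y=5.76 E=7.86
t=4.55: D=0.00 A=21.18 S=10.41 Y=5.76 E=7.86
t=5.12: D=0.00 A=21.18 S=10.41 Y=5.76 E=7.86
Rates at T: R1=0.0000, R2=0.0000, R3=0.0000
dx/dt at T (Σ net stoichiometry × rate): D=-0.0000, A=+0.0000, S=+0.0000, Y=+0.0000, E=+0.0000
Largest |dx/dt| is |-0.0000| (D) < 0.05 → steady.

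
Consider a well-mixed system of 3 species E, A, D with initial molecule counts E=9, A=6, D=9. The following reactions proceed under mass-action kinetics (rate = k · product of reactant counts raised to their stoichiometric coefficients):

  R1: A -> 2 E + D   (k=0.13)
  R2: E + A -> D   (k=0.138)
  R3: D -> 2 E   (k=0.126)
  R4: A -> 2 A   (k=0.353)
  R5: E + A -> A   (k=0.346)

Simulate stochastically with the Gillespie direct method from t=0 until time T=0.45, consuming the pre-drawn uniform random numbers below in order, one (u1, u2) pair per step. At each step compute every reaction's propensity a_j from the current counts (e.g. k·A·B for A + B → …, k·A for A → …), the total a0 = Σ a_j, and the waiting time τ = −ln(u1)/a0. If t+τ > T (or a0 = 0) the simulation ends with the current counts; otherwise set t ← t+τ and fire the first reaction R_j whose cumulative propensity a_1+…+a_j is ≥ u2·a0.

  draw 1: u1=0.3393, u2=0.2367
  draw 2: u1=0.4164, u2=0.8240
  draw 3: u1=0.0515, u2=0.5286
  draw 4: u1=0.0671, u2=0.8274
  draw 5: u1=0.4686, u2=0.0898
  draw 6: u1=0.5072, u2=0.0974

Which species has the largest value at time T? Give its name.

t=0.000: E=9 A=6 D=9
Draw 1: a1=0.780, a2=7.452, a3=1.134, a4=2.118, a5=18.684, a0=30.168; τ=−ln(0.3393)/30.168=0.036 → t=0.036; u2·a0=0.2367·30.168=7.141; a1=0.780 < 7.141 ≤ a1+a2=8.232 → R2 fires; E=8 A=5 D=10
Draw 2: a1=0.650, a2=5.520, a3=1.260, a4=1.765, a5=13.840, a0=23.035; τ=−ln(0.4164)/23.035=0.038 → t=0.074; u2·a0=0.8240·23.035=18.981; a1+…+a4=9.195 < 18.981 ≤ a1+…+a5=23.035 → R5 fires; E=7 A=5 D=10
Draw 3: a1=0.650, a2=4.830, a3=1.260, a4=1.765, a5=12.110, a0=20.615; τ=−ln(0.0515)/20.615=0.144 → t=0.218; u2·a0=0.5286·20.615=10.897; a1+…+a4=8.505 < 10.897 ≤ a1+…+a5=20.615 → R5 fires; E=6 A=5 D=10
Draw 4: a1=0.650, a2=4.140, a3=1.260, a4=1.765, a5=10.380, a0=18.195; τ=−ln(0.0671)/18.195=0.148 → t=0.366; u2·a0=0.8274·18.195=15.055; a1+…+a4=7.815 < 15.055 ≤ a1+…+a5=18.195 → R5 fires; E=5 A=5 D=10
Draw 5: a1=0.650, a2=3.450, a3=1.260, a4=1.765, a5=8.650, a0=15.775; τ=−ln(0.4686)/15.775=0.048 → t=0.414; u2·a0=0.0898·15.775=1.417; a1=0.650 < 1.417 ≤ a1+a2=4.100 → R2 fires; E=4 A=4 D=11
Draw 6: a1=0.520, a2=2.208, a3=1.386, a4=1.412, a5=5.536, a0=11.062; τ=−ln(0.5072)/11.062=0.061 → t=0.476 > T=0.45: stop.
At T=0.45: E=4 A=4 D=11; the largest is D.

Dominant species at T: D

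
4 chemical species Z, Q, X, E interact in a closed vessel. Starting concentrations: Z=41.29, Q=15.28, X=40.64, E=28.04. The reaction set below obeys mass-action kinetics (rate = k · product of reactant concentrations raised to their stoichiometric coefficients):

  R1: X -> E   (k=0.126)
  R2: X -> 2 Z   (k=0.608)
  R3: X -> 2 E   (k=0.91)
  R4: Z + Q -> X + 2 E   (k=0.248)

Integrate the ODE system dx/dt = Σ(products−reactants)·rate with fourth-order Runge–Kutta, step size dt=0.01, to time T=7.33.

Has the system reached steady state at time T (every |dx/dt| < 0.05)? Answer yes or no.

RK4 with dt=0.01: 733 steps to T=7.33. Trajectory (selected grid times):
t=0.00: Z=41.29 Q=15.28 X=40.64 E=28.04
t=0.81: Z=55.84 Q=0.00 X=15.59 E=106.33
t=1.63: Z=64.38 Q=0.00 X=4.05 E=120.00
t=2.44: Z=66.58 Q=0.00 X=1.07 E=123.53
t=3.26: Z=67.17 Q=0.00 X=0.28 E=124.46
t=4.07: Z=67.32 Q=0.00 X=0.07 E=124.71
t=4.89: Z=67.36 Q=0.00 X=0.02 E=124.77
t=5.70: Z=67.37 Q=0.00 X=0.01 E=124.79
t=6.52: Z=67.37 Q=0.00 X=0.00 E=124.79
t=7.33: Z=67.37 Q=0.00 X=0.00 E=124.79
Rates at T: R1=0.0000, R2=0.0002, R3=0.0003, R4=0.0000
dx/dt at T (Σ net stoichiometry × rate): Z=+0.0004, Q=-0.0000, X=-0.0006, E=+0.0007
Largest |dx/dt| is |+0.0007| (E) < 0.05 → steady.

Steady state at T: yes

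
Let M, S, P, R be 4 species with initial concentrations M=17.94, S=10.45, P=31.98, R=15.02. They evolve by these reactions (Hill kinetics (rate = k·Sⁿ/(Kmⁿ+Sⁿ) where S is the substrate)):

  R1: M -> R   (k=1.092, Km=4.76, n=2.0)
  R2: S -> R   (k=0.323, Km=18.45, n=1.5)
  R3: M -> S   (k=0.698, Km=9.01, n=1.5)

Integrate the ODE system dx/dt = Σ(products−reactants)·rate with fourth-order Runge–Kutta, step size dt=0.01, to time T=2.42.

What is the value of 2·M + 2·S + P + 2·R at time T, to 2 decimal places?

Check how each reaction changes W = 2·M + 2·S + P + 2·R (weight of products minus weight of reactants):
R1: M -> R: (2·1) − (2·1) = 2 − 2 = 0
R2: S -> R: (2·1) − (2·1) = 2 − 2 = 0
R3: M -> S: (2·1) − (2·1) = 2 − 2 = 0
Every reaction leaves W unchanged, so W is conserved and no simulation is needed: W(T) = W(0) = 2·17.94 + 2·10.45 + 31.98 + 2·15.02 = 118.80

Value at T = 118.80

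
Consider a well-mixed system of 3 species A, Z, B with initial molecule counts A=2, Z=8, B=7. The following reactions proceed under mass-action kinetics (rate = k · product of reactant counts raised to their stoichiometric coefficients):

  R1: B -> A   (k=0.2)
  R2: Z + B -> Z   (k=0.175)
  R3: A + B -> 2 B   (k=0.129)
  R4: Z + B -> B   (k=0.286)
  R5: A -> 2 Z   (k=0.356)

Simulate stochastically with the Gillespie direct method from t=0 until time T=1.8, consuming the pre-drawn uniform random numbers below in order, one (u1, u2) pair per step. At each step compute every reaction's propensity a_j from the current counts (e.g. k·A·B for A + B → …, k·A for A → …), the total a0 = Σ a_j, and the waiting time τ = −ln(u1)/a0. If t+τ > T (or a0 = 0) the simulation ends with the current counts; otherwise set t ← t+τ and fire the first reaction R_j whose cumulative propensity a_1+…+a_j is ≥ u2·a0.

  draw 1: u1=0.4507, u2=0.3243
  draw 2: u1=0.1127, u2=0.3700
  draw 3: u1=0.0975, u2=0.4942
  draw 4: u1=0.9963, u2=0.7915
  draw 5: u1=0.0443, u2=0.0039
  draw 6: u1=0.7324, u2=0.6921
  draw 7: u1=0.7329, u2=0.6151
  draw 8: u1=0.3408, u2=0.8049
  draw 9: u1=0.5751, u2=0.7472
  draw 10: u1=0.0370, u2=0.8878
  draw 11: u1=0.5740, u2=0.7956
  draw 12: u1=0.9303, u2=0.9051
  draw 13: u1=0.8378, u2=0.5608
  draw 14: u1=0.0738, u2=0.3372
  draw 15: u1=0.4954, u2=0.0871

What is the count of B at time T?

B at T = 3

t=0.000: A=2 Z=8 B=7
Draw 1: a1=1.400, a2=9.800, a3=1.806, a4=16.016, a5=0.712, a0=29.734; τ=−ln(0.4507)/29.734=0.027 → t=0.027; u2·a0=0.3243·29.734=9.643; a1=1.400 < 9.643 ≤ a1+a2=11.200 → R2 fires; A=2 Z=8 B=6
Draw 2: a1=1.200, a2=8.400, a3=1.548, a4=13.728, a5=0.712, a0=25.588; τ=−ln(0.1127)/25.588=0.085 → t=0.112; u2·a0=0.3700·25.588=9.468; a1=1.200 < 9.468 ≤ a1+a2=9.600 → R2 fires; A=2 Z=8 B=5
Draw 3: a1=1.000, a2=7.000, a3=1.290, a4=11.440, a5=0.712, a0=21.442; τ=−ln(0.0975)/21.442=0.109 → t=0.221; u2·a0=0.4942·21.442=10.597; a1+…+a3=9.290 < 10.597 ≤ a1+…+a4=20.730 → R4 fires; A=2 Z=7 B=5
Draw 4: a1=1.000, a2=6.125, a3=1.290, a4=10.010, a5=0.712, a0=19.137; τ=−ln(0.9963)/19.137=0.000 → t=0.221; u2·a0=0.7915·19.137=15.147; a1+…+a3=8.415 < 15.147 ≤ a1+…+a4=18.425 → R4 fires; A=2 Z=6 B=5
Draw 5: a1=1.000, a2=5.250, a3=1.290, a4=8.580, a5=0.712, a0=16.832; τ=−ln(0.0443)/16.832=0.185 → t=0.406; u2·a0=0.0039·16.832=0.066 ≤ a1=1.000 → R1 fires; A=3 Z=6 B=4
Draw 6: a1=0.800, a2=4.200, a3=1.548, a4=6.864, a5=1.068, a0=14.480; τ=−ln(0.7324)/14.480=0.022 → t=0.428; u2·a0=0.6921·14.480=10.022; a1+…+a3=6.548 < 10.022 ≤ a1+…+a4=13.412 → R4 fires; A=3 Z=5 B=4
Draw 7: a1=0.800, a2=3.500, a3=1.548, a4=5.720, a5=1.068, a0=12.636; τ=−ln(0.7329)/12.636=0.025 → t=0.452; u2·a0=0.6151·12.636=7.772; a1+…+a3=5.848 < 7.772 ≤ a1+…+a4=11.568 → R4 fires; A=3 Z=4 B=4
Draw 8: a1=0.800, a2=2.800, a3=1.548, a4=4.576, a5=1.068, a0=10.792; τ=−ln(0.3408)/10.792=0.100 → t=0.552; u2·a0=0.8049·10.792=8.686; a1+…+a3=5.148 < 8.686 ≤ a1+…+a4=9.724 → R4 fires; A=3 Z=3 B=4
Draw 9: a1=0.800, a2=2.100, a3=1.548, a4=3.432, a5=1.068, a0=8.948; τ=−ln(0.5751)/8.948=0.062 → t=0.614; u2·a0=0.7472·8.948=6.686; a1+…+a3=4.448 < 6.686 ≤ a1+…+a4=7.880 → R4 fires; A=3 Z=2 B=4
Draw 10: a1=0.800, a2=1.400, a3=1.548, a4=2.288, a5=1.068, a0=7.104; τ=−ln(0.0370)/7.104=0.464 → t=1.078; u2·a0=0.8878·7.104=6.307; a1+…+a4=6.036 < 6.307 ≤ a1+…+a5=7.104 → R5 fires; A=2 Z=4 B=4
Draw 11: a1=0.800, a2=2.800, a3=1.032, a4=4.576, a5=0.712, a0=9.920; τ=−ln(0.5740)/9.920=0.056 → t=1.134; u2·a0=0.7956·9.920=7.892; a1+…+a3=4.632 < 7.892 ≤ a1+…+a4=9.208 → R4 fires; A=2 Z=3 B=4
Draw 12: a1=0.800, a2=2.100, a3=1.032, a4=3.432, a5=0.712, a0=8.076; τ=−ln(0.9303)/8.076=0.009 → t=1.143; u2·a0=0.9051·8.076=7.310; a1+…+a3=3.932 < 7.310 ≤ a1+…+a4=7.364 → R4 fires; A=2 Z=2 B=4
Draw 13: a1=0.800, a2=1.400, a3=1.032, a4=2.288, a5=0.712, a0=6.232; τ=−ln(0.8378)/6.232=0.028 → t=1.171; u2·a0=0.5608·6.232=3.495; a1+…+a3=3.232 < 3.495 ≤ a1+…+a4=5.520 → R4 fires; A=2 Z=1 B=4
Draw 14: a1=0.800, a2=0.700, a3=1.032, a4=1.144, a5=0.712, a0=4.388; τ=−ln(0.0738)/4.388=0.594 → t=1.765; u2·a0=0.3372·4.388=1.480; a1=0.800 < 1.480 ≤ a1+a2=1.500 → R2 fires; A=2 Z=1 B=3
Draw 15: a1=0.600, a2=0.525, a3=0.774, a4=0.858, a5=0.712, a0=3.469; τ=−ln(0.4954)/3.469=0.202 → t=1.968 > T=1.8: stop.
Read off B at T=1.8: 3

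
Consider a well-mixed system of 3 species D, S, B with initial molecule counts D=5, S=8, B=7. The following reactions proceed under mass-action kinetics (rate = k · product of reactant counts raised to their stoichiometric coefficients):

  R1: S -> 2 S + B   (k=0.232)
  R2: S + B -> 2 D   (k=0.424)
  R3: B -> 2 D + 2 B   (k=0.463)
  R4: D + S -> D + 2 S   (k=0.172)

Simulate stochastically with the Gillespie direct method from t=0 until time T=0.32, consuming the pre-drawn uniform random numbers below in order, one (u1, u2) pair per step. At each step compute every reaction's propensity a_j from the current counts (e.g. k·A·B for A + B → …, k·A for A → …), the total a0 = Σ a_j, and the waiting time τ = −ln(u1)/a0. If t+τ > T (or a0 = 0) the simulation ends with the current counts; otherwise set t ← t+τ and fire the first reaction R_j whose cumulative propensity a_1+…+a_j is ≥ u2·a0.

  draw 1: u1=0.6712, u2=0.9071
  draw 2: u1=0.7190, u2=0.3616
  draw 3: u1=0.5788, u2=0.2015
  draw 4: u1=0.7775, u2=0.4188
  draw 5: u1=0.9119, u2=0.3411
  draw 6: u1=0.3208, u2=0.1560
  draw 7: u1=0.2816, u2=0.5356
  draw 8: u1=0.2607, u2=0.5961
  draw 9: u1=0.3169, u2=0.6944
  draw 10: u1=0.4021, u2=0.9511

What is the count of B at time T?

B at T = 2

t=0.000: D=5 S=8 B=7
Draw 1: a1=1.856, a2=23.744, a3=3.241, a4=6.880, a0=35.721; τ=−ln(0.6712)/35.721=0.011 → t=0.011; u2·a0=0.9071·35.721=32.403; a1+…+a3=28.841 < 32.403 ≤ a1+…+a4=35.721 → R4 fires; D=5 S=9 B=7
Draw 2: a1=2.088, a2=26.712, a3=3.241, a4=7.740, a0=39.781; τ=−ln(0.7190)/39.781=0.008 → t=0.019; u2·a0=0.3616·39.781=14.385; a1=2.088 < 14.385 ≤ a1+a2=28.800 → R2 fires; D=7 S=8 B=6
Draw 3: a1=1.856, a2=20.352, a3=2.778, a4=9.632, a0=34.618; τ=−ln(0.5788)/34.618=0.016 → t=0.035; u2·a0=0.2015·34.618=6.976; a1=1.856 < 6.976 ≤ a1+a2=22.208 → R2 fires; D=9 S=7 B=5
Draw 4: a1=1.624, a2=14.840, a3=2.315, a4=10.836, a0=29.615; τ=−ln(0.7775)/29.615=0.008 → t=0.044; u2·a0=0.4188·29.615=12.403; a1=1.624 < 12.403 ≤ a1+a2=16.464 → R2 fires; D=11 S=6 B=4
Draw 5: a1=1.392, a2=10.176, a3=1.852, a4=11.352, a0=24.772; τ=−ln(0.9119)/24.772=0.004 → t=0.047; u2·a0=0.3411·24.772=8.450; a1=1.392 < 8.450 ≤ a1+a2=11.568 → R2 fires; D=13 S=5 B=3
Draw 6: a1=1.160, a2=6.360, a3=1.389, a4=11.180, a0=20.089; τ=−ln(0.3208)/20.089=0.057 → t=0.104; u2·a0=0.1560·20.089=3.134; a1=1.160 < 3.134 ≤ a1+a2=7.520 → R2 fires; D=15 S=4 B=2
Draw 7: a1=0.928, a2=3.392, a3=0.926, a4=10.320, a0=15.566; τ=−ln(0.2816)/15.566=0.081 → t=0.185; u2·a0=0.5356·15.566=8.337; a1+…+a3=5.246 < 8.337 ≤ a1+…+a4=15.566 → R4 fires; D=15 S=5 B=2
Draw 8: a1=1.160, a2=4.240, a3=0.926, a4=12.900, a0=19.226; τ=−ln(0.2607)/19.226=0.070 → t=0.255; u2·a0=0.5961·19.226=11.461; a1+…+a3=6.326 < 11.461 ≤ a1+…+a4=19.226 → R4 fires; D=15 S=6 B=2
Draw 9: a1=1.392, a2=5.088, a3=0.926, a4=15.480, a0=22.886; τ=−ln(0.3169)/22.886=0.050 → t=0.306; u2·a0=0.6944·22.886=15.892; a1+…+a3=7.406 < 15.892 ≤ a1+…+a4=22.886 → R4 fires; D=15 S=7 B=2
Draw 10: a1=1.624, a2=5.936, a3=0.926, a4=18.060, a0=26.546; τ=−ln(0.4021)/26.546=0.034 → t=0.340 > T=0.32: stop.
Read off B at T=0.32: 2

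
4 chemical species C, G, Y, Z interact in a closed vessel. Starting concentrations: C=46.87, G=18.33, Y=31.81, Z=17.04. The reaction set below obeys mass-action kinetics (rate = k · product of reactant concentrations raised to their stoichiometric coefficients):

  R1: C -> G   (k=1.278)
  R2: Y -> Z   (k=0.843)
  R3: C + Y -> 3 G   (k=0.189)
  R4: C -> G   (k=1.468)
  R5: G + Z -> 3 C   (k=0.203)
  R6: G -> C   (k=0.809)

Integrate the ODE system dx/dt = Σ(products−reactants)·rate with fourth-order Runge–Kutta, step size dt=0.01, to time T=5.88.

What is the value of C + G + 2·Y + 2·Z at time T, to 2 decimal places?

Check how each reaction changes W = C + G + 2·Y + 2·Z (weight of products minus weight of reactants):
R1: C -> G: (1·1) − (1·1) = 1 − 1 = 0
R2: Y -> Z: (2·1) − (2·1) = 2 − 2 = 0
R3: C + Y -> 3 G: (1·3) − (1·1 + 2·1) = 3 − 3 = 0
R4: C -> G: (1·1) − (1·1) = 1 − 1 = 0
R5: G + Z -> 3 C: (1·3) − (1·1 + 2·1) = 3 − 3 = 0
R6: G -> C: (1·1) − (1·1) = 1 − 1 = 0
Every reaction leaves W unchanged, so W is conserved and no simulation is needed: W(T) = W(0) = 46.87 + 18.33 + 2·31.81 + 2·17.04 = 162.90

Value at T = 162.90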